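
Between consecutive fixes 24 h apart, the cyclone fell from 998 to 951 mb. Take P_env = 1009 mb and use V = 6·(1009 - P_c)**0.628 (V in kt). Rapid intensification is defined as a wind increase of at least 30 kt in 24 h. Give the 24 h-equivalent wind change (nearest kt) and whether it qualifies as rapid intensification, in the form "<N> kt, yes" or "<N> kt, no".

V₁: ΔP = 11, V ≈ 6 × 11^0.628 ≈ 27.05 kt.
V₂: ΔP = 58, V ≈ 6 × 58^0.628 ≈ 76.84 kt.
ΔV over 24 h = 49.79 kt → 24 h equivalent = 49.79 × 24/24 ≈ 49.79 kt.
50 kt ≥ 30 kt ⇒ rapid intensification.

50 kt, yes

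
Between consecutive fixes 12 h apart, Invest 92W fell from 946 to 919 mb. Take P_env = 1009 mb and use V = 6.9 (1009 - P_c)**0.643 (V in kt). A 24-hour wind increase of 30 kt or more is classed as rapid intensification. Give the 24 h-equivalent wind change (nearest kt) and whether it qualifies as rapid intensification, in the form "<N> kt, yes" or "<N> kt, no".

51 kt, yes

V₁: ΔP = 63, V ≈ 6.9 × 63^0.643 ≈ 99.04 kt.
V₂: ΔP = 90, V ≈ 6.9 × 90^0.643 ≈ 124.57 kt.
ΔV over 12 h = 25.53 kt → 24 h equivalent = 25.53 × 24/12 ≈ 51.06 kt.
51 kt ≥ 30 kt ⇒ rapid intensification.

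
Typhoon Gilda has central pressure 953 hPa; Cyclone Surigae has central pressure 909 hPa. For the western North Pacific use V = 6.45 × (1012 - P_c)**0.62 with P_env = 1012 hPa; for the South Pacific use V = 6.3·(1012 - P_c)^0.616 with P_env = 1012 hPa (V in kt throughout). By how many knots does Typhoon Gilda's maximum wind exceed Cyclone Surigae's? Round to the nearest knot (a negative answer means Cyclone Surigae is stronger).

Typhoon Gilda: ΔP = 59; V ≈ 6.45 × 59^0.62 ≈ 80.81 kt.
Cyclone Surigae: ΔP = 103; V ≈ 6.3 × 103^0.616 ≈ 109.46 kt.
Difference ≈ 80.81 − 109.46 = -28.65 → -29 kt.

-29 kt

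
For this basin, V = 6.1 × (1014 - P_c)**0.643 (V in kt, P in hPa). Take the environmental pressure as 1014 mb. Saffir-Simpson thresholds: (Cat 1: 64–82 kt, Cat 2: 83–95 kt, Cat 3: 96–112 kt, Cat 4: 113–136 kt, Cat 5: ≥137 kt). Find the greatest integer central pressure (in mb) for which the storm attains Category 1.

975 mb

Category 1 begins at V = 64 kt.
Required ΔP = (64/6.1)^(1/0.643) = 10.492^1.555 ≈ 38.69 mb.
P_c ≤ 1014 − 38.69 = 975.31, so the highest integer P_c is 975 mb.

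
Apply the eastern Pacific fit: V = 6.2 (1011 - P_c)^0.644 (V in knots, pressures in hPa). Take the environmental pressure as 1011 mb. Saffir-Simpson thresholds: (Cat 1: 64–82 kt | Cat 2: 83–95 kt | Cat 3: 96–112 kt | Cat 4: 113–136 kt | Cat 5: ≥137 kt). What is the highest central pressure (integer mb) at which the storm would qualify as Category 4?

920 mb

Category 4 begins at V = 113 kt.
Required ΔP = (113/6.2)^(1/0.644) = 18.226^1.553 ≈ 90.70 mb.
P_c ≤ 1011 − 90.70 = 920.30, so the highest integer P_c is 920 mb.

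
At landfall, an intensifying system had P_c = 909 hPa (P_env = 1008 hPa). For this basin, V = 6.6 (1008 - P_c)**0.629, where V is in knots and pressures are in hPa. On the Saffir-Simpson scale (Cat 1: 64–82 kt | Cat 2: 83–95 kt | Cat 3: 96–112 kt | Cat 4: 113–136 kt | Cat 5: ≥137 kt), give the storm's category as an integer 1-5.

ΔP = 1008 − 909 = 99 hPa.
V ≈ 6.6 × 99^0.629 = 6.6 × 18.00 ≈ 119 kt.
119 kt falls in the Category 4 band.

4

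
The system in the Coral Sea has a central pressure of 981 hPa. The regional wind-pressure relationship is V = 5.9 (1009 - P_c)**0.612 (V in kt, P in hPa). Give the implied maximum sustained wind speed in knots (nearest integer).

45 kt

ΔP = 1009 − 981 = 28 hPa.
28^0.612 ≈ 7.685.
V ≈ 5.9 × 7.685 ≈ 45.3 kt.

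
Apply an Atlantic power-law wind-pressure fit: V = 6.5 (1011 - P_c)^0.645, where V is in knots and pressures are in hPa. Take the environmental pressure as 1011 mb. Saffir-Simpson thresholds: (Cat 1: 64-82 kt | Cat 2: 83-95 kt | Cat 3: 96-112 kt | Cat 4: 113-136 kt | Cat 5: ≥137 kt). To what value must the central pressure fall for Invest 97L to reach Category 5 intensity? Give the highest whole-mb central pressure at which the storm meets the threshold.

Category 5 begins at V = 137 kt.
Required ΔP = (137/6.5)^(1/0.645) = 21.077^1.550 ≈ 112.83 mb.
P_c ≤ 1011 − 112.83 = 898.17, so the highest integer P_c is 898 mb.

898 mb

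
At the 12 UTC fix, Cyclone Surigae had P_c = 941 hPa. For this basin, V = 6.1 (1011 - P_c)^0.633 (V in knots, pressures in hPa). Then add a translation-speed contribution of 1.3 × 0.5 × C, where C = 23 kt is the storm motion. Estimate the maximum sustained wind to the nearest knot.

105 kt

ΔP = 1011 − 941 = 70 hPa.
70^0.633 ≈ 14.721.
V ≈ 6.1 × 14.721 ≈ 89.8 kt.
Translation term: 1.3 × 0.5 × 23 = 14.95 kt.
Corrected V ≈ 104.75 kt → 105 kt.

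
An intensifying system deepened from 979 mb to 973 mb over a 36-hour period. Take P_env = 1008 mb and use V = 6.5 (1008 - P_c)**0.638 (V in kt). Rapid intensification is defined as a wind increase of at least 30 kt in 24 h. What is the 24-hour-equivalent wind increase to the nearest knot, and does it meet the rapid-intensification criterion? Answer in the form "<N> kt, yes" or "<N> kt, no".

5 kt, no

V₁: ΔP = 29, V ≈ 6.5 × 29^0.638 ≈ 55.71 kt.
V₂: ΔP = 35, V ≈ 6.5 × 35^0.638 ≈ 62.81 kt.
ΔV over 36 h = 7.10 kt → 24 h equivalent = 7.10 × 24/36 ≈ 4.73 kt.
5 kt < 30 kt ⇒ not rapid intensification.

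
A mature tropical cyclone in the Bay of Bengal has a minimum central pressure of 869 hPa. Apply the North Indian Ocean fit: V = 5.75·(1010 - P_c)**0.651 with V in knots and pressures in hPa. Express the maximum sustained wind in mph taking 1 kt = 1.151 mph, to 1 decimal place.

ΔP = 1010 − 869 = 141 hPa.
V ≈ 5.75 × 141^0.651 = 5.75 × 25.069 ≈ 144.148 kt.
144.148 × 1.151 ≈ 165.91 mph → 165.9 mph.

165.9 mph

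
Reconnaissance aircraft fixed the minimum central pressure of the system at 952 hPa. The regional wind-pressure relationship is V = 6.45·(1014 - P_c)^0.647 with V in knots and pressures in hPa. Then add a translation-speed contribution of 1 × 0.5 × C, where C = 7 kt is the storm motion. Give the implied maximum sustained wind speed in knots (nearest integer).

97 kt

ΔP = 1014 − 952 = 62 hPa.
62^0.647 ≈ 14.444.
V ≈ 6.45 × 14.444 ≈ 93.2 kt.
Translation term: 1 × 0.5 × 7 = 3.5 kt.
Corrected V ≈ 96.7 kt → 97 kt.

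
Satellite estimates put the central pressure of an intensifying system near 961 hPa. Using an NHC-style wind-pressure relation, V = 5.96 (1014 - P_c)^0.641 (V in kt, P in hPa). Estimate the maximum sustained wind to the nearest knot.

76 kt

ΔP = 1014 − 961 = 53 hPa.
53^0.641 ≈ 12.743.
V ≈ 5.96 × 12.743 ≈ 75.9 kt.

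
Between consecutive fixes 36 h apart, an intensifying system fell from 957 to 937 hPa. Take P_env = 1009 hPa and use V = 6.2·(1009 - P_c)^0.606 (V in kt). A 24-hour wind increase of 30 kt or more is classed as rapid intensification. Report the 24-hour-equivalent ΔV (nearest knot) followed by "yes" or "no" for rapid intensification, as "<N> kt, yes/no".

10 kt, no

V₁: ΔP = 52, V ≈ 6.2 × 52^0.606 ≈ 67.97 kt.
V₂: ΔP = 72, V ≈ 6.2 × 72^0.606 ≈ 82.78 kt.
ΔV over 36 h = 14.81 kt → 24 h equivalent = 14.81 × 24/36 ≈ 9.87 kt.
10 kt < 30 kt ⇒ not rapid intensification.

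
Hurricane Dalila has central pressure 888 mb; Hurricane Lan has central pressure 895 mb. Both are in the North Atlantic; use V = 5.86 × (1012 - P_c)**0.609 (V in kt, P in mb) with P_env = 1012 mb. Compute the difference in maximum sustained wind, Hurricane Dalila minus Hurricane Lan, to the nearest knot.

Hurricane Dalila: ΔP = 124; V ≈ 5.86 × 124^0.609 ≈ 110.35 kt.
Hurricane Lan: ΔP = 117; V ≈ 5.86 × 117^0.609 ≈ 106.52 kt.
Difference ≈ 110.35 − 106.52 = 3.83 → 4 kt.

4 kt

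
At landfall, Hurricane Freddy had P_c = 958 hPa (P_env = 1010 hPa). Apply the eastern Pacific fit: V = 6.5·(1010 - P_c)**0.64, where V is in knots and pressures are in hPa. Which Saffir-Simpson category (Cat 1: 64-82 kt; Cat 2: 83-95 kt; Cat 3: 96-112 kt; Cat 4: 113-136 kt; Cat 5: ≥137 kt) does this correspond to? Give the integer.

ΔP = 1010 − 958 = 52 hPa.
V ≈ 6.5 × 52^0.64 = 6.5 × 12.54 ≈ 81 kt.
81 kt falls in the Category 1 band.

1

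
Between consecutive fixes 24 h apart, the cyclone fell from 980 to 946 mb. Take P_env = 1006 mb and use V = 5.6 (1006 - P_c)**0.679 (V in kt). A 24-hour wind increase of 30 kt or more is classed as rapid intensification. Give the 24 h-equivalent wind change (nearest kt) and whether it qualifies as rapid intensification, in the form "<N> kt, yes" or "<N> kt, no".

39 kt, yes

V₁: ΔP = 26, V ≈ 5.6 × 26^0.679 ≈ 51.16 kt.
V₂: ΔP = 60, V ≈ 5.6 × 60^0.679 ≈ 90.27 kt.
ΔV over 24 h = 39.11 kt → 24 h equivalent = 39.11 × 24/24 ≈ 39.11 kt.
39 kt ≥ 30 kt ⇒ rapid intensification.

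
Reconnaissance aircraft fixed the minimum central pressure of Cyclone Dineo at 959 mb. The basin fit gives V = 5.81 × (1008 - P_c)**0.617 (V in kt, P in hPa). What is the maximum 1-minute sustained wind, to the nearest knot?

64 kt

ΔP = 1008 − 959 = 49 mb.
49^0.617 ≈ 11.037.
V ≈ 5.81 × 11.037 ≈ 64.1 kt.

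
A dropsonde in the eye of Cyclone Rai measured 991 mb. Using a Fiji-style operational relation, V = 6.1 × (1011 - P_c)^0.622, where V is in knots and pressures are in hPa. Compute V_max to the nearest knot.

39 kt

ΔP = 1011 − 991 = 20 mb.
20^0.622 ≈ 6.445.
V ≈ 6.1 × 6.445 ≈ 39.3 kt.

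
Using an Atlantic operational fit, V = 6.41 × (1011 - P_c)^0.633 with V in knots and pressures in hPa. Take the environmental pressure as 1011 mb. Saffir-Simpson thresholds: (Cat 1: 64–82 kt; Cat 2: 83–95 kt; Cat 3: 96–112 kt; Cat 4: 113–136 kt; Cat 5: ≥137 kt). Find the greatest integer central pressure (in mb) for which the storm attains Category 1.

Category 1 begins at V = 64 kt.
Required ΔP = (64/6.41)^(1/0.633) = 9.984^1.580 ≈ 37.91 mb.
P_c ≤ 1011 − 37.91 = 973.09, so the highest integer P_c is 973 mb.

973 mb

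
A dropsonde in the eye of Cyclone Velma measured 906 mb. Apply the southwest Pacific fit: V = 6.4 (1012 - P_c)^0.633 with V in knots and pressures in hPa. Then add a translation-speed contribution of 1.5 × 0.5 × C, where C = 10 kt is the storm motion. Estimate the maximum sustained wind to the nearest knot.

ΔP = 1012 − 906 = 106 mb.
106^0.633 ≈ 19.143.
V ≈ 6.4 × 19.143 ≈ 122.5 kt.
Translation term: 1.5 × 0.5 × 10 = 7.5 kt.
Corrected V ≈ 130 kt → 130 kt.

130 kt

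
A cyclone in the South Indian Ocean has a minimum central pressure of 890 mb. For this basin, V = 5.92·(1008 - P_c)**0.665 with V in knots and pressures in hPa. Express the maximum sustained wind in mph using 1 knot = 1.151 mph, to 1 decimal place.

ΔP = 1008 − 890 = 118 mb.
V ≈ 5.92 × 118^0.665 = 5.92 × 23.867 ≈ 141.294 kt.
141.294 × 1.151 ≈ 162.63 mph → 162.6 mph.

162.6 mph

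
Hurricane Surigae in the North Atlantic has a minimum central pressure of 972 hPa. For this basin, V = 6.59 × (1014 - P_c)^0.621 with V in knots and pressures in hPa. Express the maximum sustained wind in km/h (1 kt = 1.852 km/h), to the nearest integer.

124 km/h

ΔP = 1014 − 972 = 42 hPa.
V ≈ 6.59 × 42^0.621 = 6.59 × 10.187 ≈ 67.131 kt.
67.131 × 1.852 ≈ 124.33 km/h → 124 km/h.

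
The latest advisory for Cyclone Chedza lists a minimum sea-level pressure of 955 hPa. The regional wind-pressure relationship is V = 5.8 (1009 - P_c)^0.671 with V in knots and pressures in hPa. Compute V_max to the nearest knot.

ΔP = 1009 − 955 = 54 hPa.
54^0.671 ≈ 14.536.
V ≈ 5.8 × 14.536 ≈ 84.3 kt.

84 kt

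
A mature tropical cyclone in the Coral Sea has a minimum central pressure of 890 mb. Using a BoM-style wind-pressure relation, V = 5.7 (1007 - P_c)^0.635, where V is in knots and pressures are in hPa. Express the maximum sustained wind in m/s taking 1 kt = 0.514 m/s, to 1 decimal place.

ΔP = 1007 − 890 = 117 mb.
V ≈ 5.7 × 117^0.635 = 5.7 × 20.573 ≈ 117.266 kt.
117.266 × 0.514 ≈ 60.27 m/s → 60.3 m/s.

60.3 m/s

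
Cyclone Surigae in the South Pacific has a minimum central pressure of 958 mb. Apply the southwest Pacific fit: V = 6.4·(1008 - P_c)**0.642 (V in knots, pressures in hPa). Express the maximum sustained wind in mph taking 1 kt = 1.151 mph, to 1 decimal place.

ΔP = 1008 − 958 = 50 mb.
V ≈ 6.4 × 50^0.642 = 6.4 × 12.324 ≈ 78.871 kt.
78.871 × 1.151 ≈ 90.78 mph → 90.8 mph.

90.8 mph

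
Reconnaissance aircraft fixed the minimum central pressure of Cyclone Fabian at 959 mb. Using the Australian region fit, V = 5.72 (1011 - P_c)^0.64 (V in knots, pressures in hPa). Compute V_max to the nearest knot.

72 kt

ΔP = 1011 − 959 = 52 mb.
52^0.64 ≈ 12.538.
V ≈ 5.72 × 12.538 ≈ 71.7 kt.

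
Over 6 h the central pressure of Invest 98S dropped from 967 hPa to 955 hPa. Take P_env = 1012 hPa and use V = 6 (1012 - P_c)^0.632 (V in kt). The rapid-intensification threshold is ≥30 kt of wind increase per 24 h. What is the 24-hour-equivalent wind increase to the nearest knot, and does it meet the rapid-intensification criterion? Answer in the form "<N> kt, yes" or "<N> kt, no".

43 kt, yes

V₁: ΔP = 45, V ≈ 6 × 45^0.632 ≈ 66.52 kt.
V₂: ΔP = 57, V ≈ 6 × 57^0.632 ≈ 77.24 kt.
ΔV over 6 h = 10.72 kt → 24 h equivalent = 10.72 × 24/6 ≈ 42.88 kt.
43 kt ≥ 30 kt ⇒ rapid intensification.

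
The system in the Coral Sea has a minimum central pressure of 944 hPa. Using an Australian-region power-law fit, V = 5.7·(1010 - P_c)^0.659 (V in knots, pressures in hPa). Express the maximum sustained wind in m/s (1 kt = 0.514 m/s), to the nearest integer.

46 m/s

ΔP = 1010 − 944 = 66 hPa.
V ≈ 5.7 × 66^0.659 = 5.7 × 15.815 ≈ 90.148 kt.
90.148 × 0.514 ≈ 46.34 m/s → 46 m/s.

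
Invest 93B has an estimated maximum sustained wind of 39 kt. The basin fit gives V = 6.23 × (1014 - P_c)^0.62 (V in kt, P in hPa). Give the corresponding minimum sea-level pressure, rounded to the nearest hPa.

995 hPa

ΔP = (V / 6.23)^(1/0.62) = (39/6.23)^1.613.
39/6.23 = 6.260; 6.260^1.613 ≈ 19.27 hPa.
P_c = 1014 − 19.27 = 994.73 ≈ 995 hPa.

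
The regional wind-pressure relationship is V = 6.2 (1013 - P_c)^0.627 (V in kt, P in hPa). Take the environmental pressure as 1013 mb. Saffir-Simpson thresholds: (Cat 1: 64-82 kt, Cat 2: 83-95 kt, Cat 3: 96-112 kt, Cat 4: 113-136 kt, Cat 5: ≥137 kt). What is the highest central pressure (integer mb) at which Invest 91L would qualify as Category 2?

950 mb

Category 2 begins at V = 83 kt.
Required ΔP = (83/6.2)^(1/0.627) = 13.387^1.595 ≈ 62.65 mb.
P_c ≤ 1013 − 62.65 = 950.35, so the highest integer P_c is 950 mb.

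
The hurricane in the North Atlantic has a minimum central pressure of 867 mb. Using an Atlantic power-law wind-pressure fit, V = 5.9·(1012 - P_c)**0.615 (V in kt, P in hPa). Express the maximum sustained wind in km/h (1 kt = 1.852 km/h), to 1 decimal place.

ΔP = 1012 − 867 = 145 mb.
V ≈ 5.9 × 145^0.615 = 5.9 × 21.342 ≈ 125.920 kt.
125.920 × 1.852 ≈ 233.20 km/h → 233.2 km/h.

233.2 km/h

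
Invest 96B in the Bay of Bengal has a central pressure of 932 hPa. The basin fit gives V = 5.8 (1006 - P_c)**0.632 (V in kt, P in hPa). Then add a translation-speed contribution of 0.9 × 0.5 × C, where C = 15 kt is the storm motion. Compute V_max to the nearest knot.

ΔP = 1006 − 932 = 74 hPa.
74^0.632 ≈ 15.183.
V ≈ 5.8 × 15.183 ≈ 88.1 kt.
Translation term: 0.9 × 0.5 × 15 = 6.75 kt.
Corrected V ≈ 94.85 kt → 95 kt.

95 kt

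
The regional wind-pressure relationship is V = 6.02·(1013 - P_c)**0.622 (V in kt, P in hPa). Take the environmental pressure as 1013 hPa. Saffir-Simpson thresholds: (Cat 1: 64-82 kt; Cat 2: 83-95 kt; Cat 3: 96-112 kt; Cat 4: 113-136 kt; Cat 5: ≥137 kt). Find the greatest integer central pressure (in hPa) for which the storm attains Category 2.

Category 2 begins at V = 83 kt.
Required ΔP = (83/6.02)^(1/0.622) = 13.787^1.608 ≈ 67.91 hPa.
P_c ≤ 1013 − 67.91 = 945.09, so the highest integer P_c is 945 hPa.

945 hPa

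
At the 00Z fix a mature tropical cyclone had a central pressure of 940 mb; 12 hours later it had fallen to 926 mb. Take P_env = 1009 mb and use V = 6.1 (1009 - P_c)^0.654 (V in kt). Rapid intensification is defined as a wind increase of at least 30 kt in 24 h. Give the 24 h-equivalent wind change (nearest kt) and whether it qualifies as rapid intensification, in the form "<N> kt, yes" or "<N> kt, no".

V₁: ΔP = 69, V ≈ 6.1 × 69^0.654 ≈ 97.26 kt.
V₂: ΔP = 83, V ≈ 6.1 × 83^0.654 ≈ 109.75 kt.
ΔV over 12 h = 12.49 kt → 24 h equivalent = 12.49 × 24/12 ≈ 24.98 kt.
25 kt < 30 kt ⇒ not rapid intensification.

25 kt, no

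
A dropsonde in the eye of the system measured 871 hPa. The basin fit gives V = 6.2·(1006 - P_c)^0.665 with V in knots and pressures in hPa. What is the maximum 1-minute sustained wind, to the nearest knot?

162 kt

ΔP = 1006 − 871 = 135 hPa.
135^0.665 ≈ 26.102.
V ≈ 6.2 × 26.102 ≈ 161.8 kt.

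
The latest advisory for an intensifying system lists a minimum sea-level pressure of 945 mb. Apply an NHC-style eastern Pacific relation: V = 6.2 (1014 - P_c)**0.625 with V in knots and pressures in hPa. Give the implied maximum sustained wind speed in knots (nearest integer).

87 kt

ΔP = 1014 − 945 = 69 mb.
69^0.625 ≈ 14.102.
V ≈ 6.2 × 14.102 ≈ 87.4 kt.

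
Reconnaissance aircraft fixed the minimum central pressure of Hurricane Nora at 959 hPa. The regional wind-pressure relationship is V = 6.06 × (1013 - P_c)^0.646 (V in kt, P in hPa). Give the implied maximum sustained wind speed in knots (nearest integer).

80 kt

ΔP = 1013 − 959 = 54 hPa.
54^0.646 ≈ 13.156.
V ≈ 6.06 × 13.156 ≈ 79.7 kt.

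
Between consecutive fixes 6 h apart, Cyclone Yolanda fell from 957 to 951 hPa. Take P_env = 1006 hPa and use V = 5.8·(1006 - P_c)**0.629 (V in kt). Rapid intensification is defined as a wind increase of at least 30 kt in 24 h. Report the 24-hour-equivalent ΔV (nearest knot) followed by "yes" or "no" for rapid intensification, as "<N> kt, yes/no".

V₁: ΔP = 49, V ≈ 5.8 × 49^0.629 ≈ 67.08 kt.
V₂: ΔP = 55, V ≈ 5.8 × 55^0.629 ≈ 72.13 kt.
ΔV over 6 h = 5.05 kt → 24 h equivalent = 5.05 × 24/6 ≈ 20.20 kt.
20 kt < 30 kt ⇒ not rapid intensification.

20 kt, no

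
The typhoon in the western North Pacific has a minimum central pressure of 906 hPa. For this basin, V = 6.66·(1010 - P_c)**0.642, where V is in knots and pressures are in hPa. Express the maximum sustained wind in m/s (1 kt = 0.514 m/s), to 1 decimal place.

ΔP = 1010 − 906 = 104 hPa.
V ≈ 6.66 × 104^0.642 = 6.66 × 19.721 ≈ 131.344 kt.
131.344 × 0.514 ≈ 67.51 m/s → 67.5 m/s.

67.5 m/s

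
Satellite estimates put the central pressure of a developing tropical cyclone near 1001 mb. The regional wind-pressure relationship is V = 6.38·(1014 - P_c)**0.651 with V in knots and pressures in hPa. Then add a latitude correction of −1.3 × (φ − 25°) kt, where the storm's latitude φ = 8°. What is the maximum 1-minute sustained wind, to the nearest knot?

56 kt

ΔP = 1014 − 1001 = 13 mb.
13^0.651 ≈ 5.311.
V ≈ 6.38 × 5.311 ≈ 33.9 kt.
Latitude correction: −1.3 × (8 − 25) = 22.1 kt.
Corrected V ≈ 56 kt → 56 kt.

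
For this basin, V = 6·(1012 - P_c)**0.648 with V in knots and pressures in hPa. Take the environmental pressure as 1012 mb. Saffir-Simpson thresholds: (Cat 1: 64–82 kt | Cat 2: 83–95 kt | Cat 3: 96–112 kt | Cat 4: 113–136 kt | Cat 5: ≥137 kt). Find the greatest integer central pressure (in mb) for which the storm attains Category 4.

Category 4 begins at V = 113 kt.
Required ΔP = (113/6)^(1/0.648) = 18.833^1.543 ≈ 92.79 mb.
P_c ≤ 1012 − 92.79 = 919.21, so the highest integer P_c is 919 mb.

919 mb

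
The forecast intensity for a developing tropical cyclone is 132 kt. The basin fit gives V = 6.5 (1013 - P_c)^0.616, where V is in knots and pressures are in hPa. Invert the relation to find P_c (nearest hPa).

ΔP = (V / 6.5)^(1/0.616) = (132/6.5)^1.623.
132/6.5 = 20.308; 20.308^1.623 ≈ 132.69 hPa.
P_c = 1013 − 132.69 = 880.31 ≈ 880 hPa.

880 hPa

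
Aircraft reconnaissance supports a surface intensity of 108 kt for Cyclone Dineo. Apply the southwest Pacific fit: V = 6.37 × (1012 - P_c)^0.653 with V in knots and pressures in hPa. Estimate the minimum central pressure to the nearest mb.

936 mb

ΔP = (V / 6.37)^(1/0.653) = (108/6.37)^1.531.
108/6.37 = 16.954; 16.954^1.531 ≈ 76.30 mb.
P_c = 1012 − 76.30 = 935.70 ≈ 936 mb.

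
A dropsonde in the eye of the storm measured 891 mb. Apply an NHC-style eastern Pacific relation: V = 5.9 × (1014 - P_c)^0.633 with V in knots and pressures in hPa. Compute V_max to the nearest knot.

ΔP = 1014 − 891 = 123 mb.
123^0.633 ≈ 21.033.
V ≈ 5.9 × 21.033 ≈ 124.1 kt.

124 kt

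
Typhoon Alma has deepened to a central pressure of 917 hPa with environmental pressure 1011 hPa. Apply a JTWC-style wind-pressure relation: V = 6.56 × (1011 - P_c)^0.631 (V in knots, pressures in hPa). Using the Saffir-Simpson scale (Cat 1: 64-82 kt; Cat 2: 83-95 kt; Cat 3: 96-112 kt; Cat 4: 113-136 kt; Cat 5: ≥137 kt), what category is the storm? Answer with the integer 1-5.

ΔP = 1011 − 917 = 94 hPa.
V ≈ 6.56 × 94^0.631 = 6.56 × 17.58 ≈ 115 kt.
115 kt falls in the Category 4 band.

4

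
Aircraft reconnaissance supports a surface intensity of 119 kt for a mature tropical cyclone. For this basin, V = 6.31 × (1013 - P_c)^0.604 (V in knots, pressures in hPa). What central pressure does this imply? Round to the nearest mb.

ΔP = (V / 6.31)^(1/0.604) = (119/6.31)^1.656.
119/6.31 = 18.859; 18.859^1.656 ≈ 129.36 mb.
P_c = 1013 − 129.36 = 883.64 ≈ 884 mb.

884 mb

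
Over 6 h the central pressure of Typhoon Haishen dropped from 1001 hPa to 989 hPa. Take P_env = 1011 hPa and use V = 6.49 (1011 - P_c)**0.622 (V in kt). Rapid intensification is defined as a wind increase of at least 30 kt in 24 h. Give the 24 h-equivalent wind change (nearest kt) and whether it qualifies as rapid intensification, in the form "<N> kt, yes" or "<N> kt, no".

69 kt, yes

V₁: ΔP = 10, V ≈ 6.49 × 10^0.622 ≈ 27.18 kt.
V₂: ΔP = 22, V ≈ 6.49 × 22^0.622 ≈ 44.38 kt.
ΔV over 6 h = 17.20 kt → 24 h equivalent = 17.20 × 24/6 ≈ 68.80 kt.
69 kt ≥ 30 kt ⇒ rapid intensification.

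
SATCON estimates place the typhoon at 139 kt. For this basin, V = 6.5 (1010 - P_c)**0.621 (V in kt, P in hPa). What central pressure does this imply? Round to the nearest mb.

871 mb

ΔP = (V / 6.5)^(1/0.621) = (139/6.5)^1.610.
139/6.5 = 21.385; 21.385^1.610 ≈ 138.63 mb.
P_c = 1010 − 138.63 = 871.37 ≈ 871 mb.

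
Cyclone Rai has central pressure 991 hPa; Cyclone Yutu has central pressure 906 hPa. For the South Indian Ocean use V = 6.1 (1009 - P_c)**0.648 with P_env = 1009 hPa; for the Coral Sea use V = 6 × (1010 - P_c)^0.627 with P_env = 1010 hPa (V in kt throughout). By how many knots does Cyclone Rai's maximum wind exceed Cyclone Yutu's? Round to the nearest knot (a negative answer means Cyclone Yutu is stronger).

-71 kt

Cyclone Rai: ΔP = 18; V ≈ 6.1 × 18^0.648 ≈ 39.70 kt.
Cyclone Yutu: ΔP = 104; V ≈ 6 × 104^0.627 ≈ 110.36 kt.
Difference ≈ 39.70 − 110.36 = -70.66 → -71 kt.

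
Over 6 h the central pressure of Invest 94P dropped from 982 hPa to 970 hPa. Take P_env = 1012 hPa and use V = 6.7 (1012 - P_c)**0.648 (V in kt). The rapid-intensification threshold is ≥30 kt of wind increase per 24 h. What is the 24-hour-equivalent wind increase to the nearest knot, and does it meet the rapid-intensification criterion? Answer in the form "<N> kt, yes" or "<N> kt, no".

V₁: ΔP = 30, V ≈ 6.7 × 30^0.648 ≈ 60.71 kt.
V₂: ΔP = 42, V ≈ 6.7 × 42^0.648 ≈ 75.50 kt.
ΔV over 6 h = 14.79 kt → 24 h equivalent = 14.79 × 24/6 ≈ 59.16 kt.
59 kt ≥ 30 kt ⇒ rapid intensification.

59 kt, yes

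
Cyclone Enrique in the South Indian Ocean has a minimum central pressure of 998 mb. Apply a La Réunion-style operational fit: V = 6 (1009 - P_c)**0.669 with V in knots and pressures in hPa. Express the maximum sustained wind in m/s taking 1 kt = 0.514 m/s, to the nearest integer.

ΔP = 1009 − 998 = 11 mb.
V ≈ 6 × 11^0.669 = 6 × 4.974 ≈ 29.843 kt.
29.843 × 0.514 ≈ 15.34 m/s → 15 m/s.

15 m/s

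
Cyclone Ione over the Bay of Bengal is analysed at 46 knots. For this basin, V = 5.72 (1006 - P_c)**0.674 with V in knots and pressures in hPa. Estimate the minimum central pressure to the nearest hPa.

984 hPa

ΔP = (V / 5.72)^(1/0.674) = (46/5.72)^1.484.
46/5.72 = 8.042; 8.042^1.484 ≈ 22.04 hPa.
P_c = 1006 − 22.04 = 983.96 ≈ 984 hPa.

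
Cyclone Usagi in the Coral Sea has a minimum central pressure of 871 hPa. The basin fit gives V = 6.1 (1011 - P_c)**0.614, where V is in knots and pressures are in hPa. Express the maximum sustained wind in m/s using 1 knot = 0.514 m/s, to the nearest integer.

65 m/s

ΔP = 1011 − 871 = 140 hPa.
V ≈ 6.1 × 140^0.614 = 6.1 × 20.784 ≈ 126.780 kt.
126.780 × 0.514 ≈ 65.17 m/s → 65 m/s.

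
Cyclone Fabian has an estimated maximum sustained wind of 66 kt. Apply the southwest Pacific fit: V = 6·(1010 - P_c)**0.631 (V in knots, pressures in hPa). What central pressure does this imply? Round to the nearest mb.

ΔP = (V / 6)^(1/0.631) = (66/6)^1.585.
66/6 = 11.000; 11.000^1.585 ≈ 44.71 mb.
P_c = 1010 − 44.71 = 965.29 ≈ 965 mb.

965 mb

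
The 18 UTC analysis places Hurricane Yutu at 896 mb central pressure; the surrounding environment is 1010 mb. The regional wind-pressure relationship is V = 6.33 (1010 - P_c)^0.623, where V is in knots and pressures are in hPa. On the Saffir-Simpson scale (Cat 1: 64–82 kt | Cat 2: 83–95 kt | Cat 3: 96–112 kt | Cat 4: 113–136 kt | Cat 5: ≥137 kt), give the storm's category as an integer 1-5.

ΔP = 1010 − 896 = 114 mb.
V ≈ 6.33 × 114^0.623 = 6.33 × 19.12 ≈ 121 kt.
121 kt falls in the Category 4 band.

4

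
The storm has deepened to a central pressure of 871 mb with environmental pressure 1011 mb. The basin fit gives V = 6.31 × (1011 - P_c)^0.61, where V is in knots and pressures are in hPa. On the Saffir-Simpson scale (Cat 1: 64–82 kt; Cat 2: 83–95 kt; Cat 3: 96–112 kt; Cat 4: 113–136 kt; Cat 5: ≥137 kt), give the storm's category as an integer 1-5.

4

ΔP = 1011 − 871 = 140 mb.
V ≈ 6.31 × 140^0.61 = 6.31 × 20.38 ≈ 129 kt.
129 kt falls in the Category 4 band.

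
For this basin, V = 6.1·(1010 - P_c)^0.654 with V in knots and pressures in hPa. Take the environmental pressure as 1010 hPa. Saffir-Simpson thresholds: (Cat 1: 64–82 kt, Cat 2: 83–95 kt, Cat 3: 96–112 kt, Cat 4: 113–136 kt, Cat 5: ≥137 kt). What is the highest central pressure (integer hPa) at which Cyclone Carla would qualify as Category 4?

Category 4 begins at V = 113 kt.
Required ΔP = (113/6.1)^(1/0.654) = 18.525^1.529 ≈ 86.79 hPa.
P_c ≤ 1010 − 86.79 = 923.21, so the highest integer P_c is 923 hPa.

923 hPa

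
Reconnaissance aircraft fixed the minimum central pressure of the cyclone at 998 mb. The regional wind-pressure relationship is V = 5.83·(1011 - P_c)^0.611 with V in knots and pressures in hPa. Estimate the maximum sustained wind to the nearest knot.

28 kt

ΔP = 1011 − 998 = 13 mb.
13^0.611 ≈ 4.793.
V ≈ 5.83 × 4.793 ≈ 27.9 kt.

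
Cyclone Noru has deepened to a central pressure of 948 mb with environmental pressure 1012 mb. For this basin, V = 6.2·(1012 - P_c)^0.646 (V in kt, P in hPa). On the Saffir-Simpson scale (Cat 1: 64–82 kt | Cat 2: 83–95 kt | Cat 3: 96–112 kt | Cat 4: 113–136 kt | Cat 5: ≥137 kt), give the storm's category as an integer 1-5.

2

ΔP = 1012 − 948 = 64 mb.
V ≈ 6.2 × 64^0.646 = 6.2 × 14.68 ≈ 91 kt.
91 kt falls in the Category 2 band.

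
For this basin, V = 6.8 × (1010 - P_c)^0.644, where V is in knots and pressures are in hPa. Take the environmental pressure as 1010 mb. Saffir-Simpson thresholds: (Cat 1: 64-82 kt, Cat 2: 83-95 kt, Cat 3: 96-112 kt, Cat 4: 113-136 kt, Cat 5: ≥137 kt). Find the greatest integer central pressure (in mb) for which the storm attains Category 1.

Category 1 begins at V = 64 kt.
Required ΔP = (64/6.8)^(1/0.644) = 9.412^1.553 ≈ 32.50 mb.
P_c ≤ 1010 − 32.50 = 977.50, so the highest integer P_c is 977 mb.

977 mb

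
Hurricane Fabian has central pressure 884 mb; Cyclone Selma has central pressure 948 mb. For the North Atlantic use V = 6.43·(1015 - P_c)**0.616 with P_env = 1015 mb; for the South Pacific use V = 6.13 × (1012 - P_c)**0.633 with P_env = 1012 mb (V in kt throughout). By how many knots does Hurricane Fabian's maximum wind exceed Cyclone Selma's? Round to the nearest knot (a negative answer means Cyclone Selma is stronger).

Hurricane Fabian: ΔP = 131; V ≈ 6.43 × 131^0.616 ≈ 129.55 kt.
Cyclone Selma: ΔP = 64; V ≈ 6.13 × 64^0.633 ≈ 85.27 kt.
Difference ≈ 129.55 − 85.27 = 44.28 → 44 kt.

44 kt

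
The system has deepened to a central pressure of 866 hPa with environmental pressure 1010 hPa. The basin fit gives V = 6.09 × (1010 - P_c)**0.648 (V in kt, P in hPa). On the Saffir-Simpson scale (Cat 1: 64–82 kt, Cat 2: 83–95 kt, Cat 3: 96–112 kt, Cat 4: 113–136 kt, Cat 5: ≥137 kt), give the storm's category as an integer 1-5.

ΔP = 1010 − 866 = 144 hPa.
V ≈ 6.09 × 144^0.648 = 6.09 × 25.04 ≈ 152 kt.
152 kt falls in the Category 5 band.

5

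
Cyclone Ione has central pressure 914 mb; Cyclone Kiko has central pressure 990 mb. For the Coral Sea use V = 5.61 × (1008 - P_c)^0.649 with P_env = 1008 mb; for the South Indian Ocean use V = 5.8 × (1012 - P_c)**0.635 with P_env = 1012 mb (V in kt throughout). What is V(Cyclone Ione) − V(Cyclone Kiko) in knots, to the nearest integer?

Cyclone Ione: ΔP = 94; V ≈ 5.61 × 94^0.649 ≈ 107.03 kt.
Cyclone Kiko: ΔP = 22; V ≈ 5.8 × 22^0.635 ≈ 41.29 kt.
Difference ≈ 107.03 − 41.29 = 65.74 → 66 kt.

66 kt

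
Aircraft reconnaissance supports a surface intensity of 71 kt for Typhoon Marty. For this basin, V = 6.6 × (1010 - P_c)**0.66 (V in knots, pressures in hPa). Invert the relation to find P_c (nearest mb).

973 mb

ΔP = (V / 6.6)^(1/0.66) = (71/6.6)^1.515.
71/6.6 = 10.758; 10.758^1.515 ≈ 36.58 mb.
P_c = 1010 − 36.58 = 973.42 ≈ 973 mb.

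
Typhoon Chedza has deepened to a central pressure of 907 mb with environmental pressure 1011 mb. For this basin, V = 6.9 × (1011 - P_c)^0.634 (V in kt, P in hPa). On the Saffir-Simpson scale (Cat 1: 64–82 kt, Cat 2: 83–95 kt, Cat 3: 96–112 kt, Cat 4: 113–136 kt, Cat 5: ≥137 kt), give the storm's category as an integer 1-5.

4

ΔP = 1011 − 907 = 104 mb.
V ≈ 6.9 × 104^0.634 = 6.9 × 19.00 ≈ 131 kt.
131 kt falls in the Category 4 band.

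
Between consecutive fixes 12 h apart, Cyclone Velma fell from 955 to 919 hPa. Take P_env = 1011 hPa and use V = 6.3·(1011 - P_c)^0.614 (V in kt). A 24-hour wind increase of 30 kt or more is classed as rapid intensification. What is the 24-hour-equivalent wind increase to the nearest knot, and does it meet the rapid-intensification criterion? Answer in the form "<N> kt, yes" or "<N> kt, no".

V₁: ΔP = 56, V ≈ 6.3 × 56^0.614 ≈ 74.60 kt.
V₂: ΔP = 92, V ≈ 6.3 × 92^0.614 ≈ 101.18 kt.
ΔV over 12 h = 26.58 kt → 24 h equivalent = 26.58 × 24/12 ≈ 53.16 kt.
53 kt ≥ 30 kt ⇒ rapid intensification.

53 kt, yes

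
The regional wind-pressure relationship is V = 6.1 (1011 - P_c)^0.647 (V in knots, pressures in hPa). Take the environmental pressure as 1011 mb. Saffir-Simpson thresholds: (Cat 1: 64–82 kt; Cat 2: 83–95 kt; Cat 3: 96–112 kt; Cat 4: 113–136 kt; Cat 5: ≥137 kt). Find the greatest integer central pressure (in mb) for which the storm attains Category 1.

Category 1 begins at V = 64 kt.
Required ΔP = (64/6.1)^(1/0.647) = 10.492^1.546 ≈ 37.83 mb.
P_c ≤ 1011 − 37.83 = 973.17, so the highest integer P_c is 973 mb.

973 mb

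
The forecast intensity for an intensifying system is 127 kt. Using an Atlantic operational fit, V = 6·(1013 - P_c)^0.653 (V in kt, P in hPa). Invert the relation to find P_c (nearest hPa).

906 hPa

ΔP = (V / 6)^(1/0.653) = (127/6)^1.531.
127/6 = 21.167; 21.167^1.531 ≈ 107.18 hPa.
P_c = 1013 − 107.18 = 905.82 ≈ 906 hPa.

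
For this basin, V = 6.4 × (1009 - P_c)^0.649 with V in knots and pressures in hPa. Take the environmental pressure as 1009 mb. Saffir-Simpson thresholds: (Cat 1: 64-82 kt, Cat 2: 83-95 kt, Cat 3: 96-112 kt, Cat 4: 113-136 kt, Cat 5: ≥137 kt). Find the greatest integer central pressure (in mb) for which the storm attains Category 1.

Category 1 begins at V = 64 kt.
Required ΔP = (64/6.4)^(1/0.649) = 10.000^1.541 ≈ 34.74 mb.
P_c ≤ 1009 − 34.74 = 974.26, so the highest integer P_c is 974 mb.

974 mb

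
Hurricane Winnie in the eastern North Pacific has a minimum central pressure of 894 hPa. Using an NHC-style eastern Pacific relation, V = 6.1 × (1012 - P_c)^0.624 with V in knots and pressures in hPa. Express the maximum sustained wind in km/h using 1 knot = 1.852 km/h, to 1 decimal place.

221.7 km/h

ΔP = 1012 − 894 = 118 hPa.
V ≈ 6.1 × 118^0.624 = 6.1 × 19.627 ≈ 119.725 kt.
119.725 × 1.852 ≈ 221.73 km/h → 221.7 km/h.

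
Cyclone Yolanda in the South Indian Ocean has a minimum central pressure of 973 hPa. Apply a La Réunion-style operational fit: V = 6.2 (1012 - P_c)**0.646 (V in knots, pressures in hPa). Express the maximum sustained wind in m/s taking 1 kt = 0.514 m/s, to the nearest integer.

ΔP = 1012 − 973 = 39 hPa.
V ≈ 6.2 × 39^0.646 = 6.2 × 10.662 ≈ 66.103 kt.
66.103 × 0.514 ≈ 33.98 m/s → 34 m/s.

34 m/s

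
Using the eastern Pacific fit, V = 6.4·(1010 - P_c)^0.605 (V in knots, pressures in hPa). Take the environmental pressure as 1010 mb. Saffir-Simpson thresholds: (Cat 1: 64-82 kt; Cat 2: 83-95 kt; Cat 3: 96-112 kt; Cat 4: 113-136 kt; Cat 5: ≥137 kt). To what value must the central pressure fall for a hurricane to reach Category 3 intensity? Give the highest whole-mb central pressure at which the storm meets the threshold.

Category 3 begins at V = 96 kt.
Required ΔP = (96/6.4)^(1/0.605) = 15.000^1.653 ≈ 87.89 mb.
P_c ≤ 1010 − 87.89 = 922.11, so the highest integer P_c is 922 mb.

922 mb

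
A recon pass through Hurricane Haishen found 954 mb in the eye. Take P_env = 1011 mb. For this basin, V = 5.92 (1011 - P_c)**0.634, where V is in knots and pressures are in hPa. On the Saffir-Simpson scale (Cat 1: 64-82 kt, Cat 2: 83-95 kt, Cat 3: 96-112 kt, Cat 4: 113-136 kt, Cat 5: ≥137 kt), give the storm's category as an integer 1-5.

ΔP = 1011 − 954 = 57 mb.
V ≈ 5.92 × 57^0.634 = 5.92 × 12.98 ≈ 77 kt.
77 kt falls in the Category 1 band.

1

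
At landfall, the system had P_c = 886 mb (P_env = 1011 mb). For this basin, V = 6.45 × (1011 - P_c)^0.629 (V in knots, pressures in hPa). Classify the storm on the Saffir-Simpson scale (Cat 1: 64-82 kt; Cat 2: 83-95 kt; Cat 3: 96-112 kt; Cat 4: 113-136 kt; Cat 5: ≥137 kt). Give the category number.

4

ΔP = 1011 − 886 = 125 mb.
V ≈ 6.45 × 125^0.629 = 6.45 × 20.84 ≈ 134 kt.
134 kt falls in the Category 4 band.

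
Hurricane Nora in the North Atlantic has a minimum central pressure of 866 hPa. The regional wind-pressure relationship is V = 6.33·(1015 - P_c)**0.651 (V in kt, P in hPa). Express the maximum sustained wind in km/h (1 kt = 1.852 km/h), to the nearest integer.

305 km/h

ΔP = 1015 − 866 = 149 hPa.
V ≈ 6.33 × 149^0.651 = 6.33 × 25.986 ≈ 164.493 kt.
164.493 × 1.852 ≈ 304.64 km/h → 305 km/h.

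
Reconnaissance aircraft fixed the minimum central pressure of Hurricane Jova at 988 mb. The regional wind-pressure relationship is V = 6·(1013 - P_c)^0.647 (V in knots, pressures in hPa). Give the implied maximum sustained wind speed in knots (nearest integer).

48 kt

ΔP = 1013 − 988 = 25 mb.
25^0.647 ≈ 8.025.
V ≈ 6 × 8.025 ≈ 48.2 kt.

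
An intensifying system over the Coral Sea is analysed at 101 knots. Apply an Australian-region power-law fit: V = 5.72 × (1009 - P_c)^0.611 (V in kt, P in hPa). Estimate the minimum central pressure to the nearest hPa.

899 hPa

ΔP = (V / 5.72)^(1/0.611) = (101/5.72)^1.637.
101/5.72 = 17.657; 17.657^1.637 ≈ 109.85 hPa.
P_c = 1009 − 109.85 = 899.15 ≈ 899 hPa.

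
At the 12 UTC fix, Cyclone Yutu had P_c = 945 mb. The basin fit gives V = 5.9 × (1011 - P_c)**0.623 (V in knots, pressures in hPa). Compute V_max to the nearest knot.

80 kt

ΔP = 1011 − 945 = 66 mb.
66^0.623 ≈ 13.601.
V ≈ 5.9 × 13.601 ≈ 80.2 kt.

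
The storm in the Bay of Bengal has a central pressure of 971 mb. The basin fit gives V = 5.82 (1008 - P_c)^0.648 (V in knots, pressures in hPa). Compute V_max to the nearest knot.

60 kt

ΔP = 1008 − 971 = 37 mb.
37^0.648 ≈ 10.380.
V ≈ 5.82 × 10.380 ≈ 60.4 kt.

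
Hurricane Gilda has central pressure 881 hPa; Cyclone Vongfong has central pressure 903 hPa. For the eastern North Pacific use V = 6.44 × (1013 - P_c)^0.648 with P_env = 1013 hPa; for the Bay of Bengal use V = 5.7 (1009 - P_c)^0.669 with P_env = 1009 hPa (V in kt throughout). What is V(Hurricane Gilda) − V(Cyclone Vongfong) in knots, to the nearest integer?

23 kt

Hurricane Gilda: ΔP = 132; V ≈ 6.44 × 132^0.648 ≈ 152.41 kt.
Cyclone Vongfong: ΔP = 106; V ≈ 5.7 × 106^0.669 ≈ 129.06 kt.
Difference ≈ 152.41 − 129.06 = 23.35 → 23 kt.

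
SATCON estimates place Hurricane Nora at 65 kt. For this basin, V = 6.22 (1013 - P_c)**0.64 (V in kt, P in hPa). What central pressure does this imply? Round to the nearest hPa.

974 hPa

ΔP = (V / 6.22)^(1/0.64) = (65/6.22)^1.562.
65/6.22 = 10.450; 10.450^1.562 ≈ 39.12 hPa.
P_c = 1013 − 39.12 = 973.88 ≈ 974 hPa.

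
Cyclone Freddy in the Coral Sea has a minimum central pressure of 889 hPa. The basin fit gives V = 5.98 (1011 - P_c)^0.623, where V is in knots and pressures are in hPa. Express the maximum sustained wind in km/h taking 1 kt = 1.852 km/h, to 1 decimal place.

ΔP = 1011 − 889 = 122 hPa.
V ≈ 5.98 × 122^0.623 = 5.98 × 19.944 ≈ 119.262 kt.
119.262 × 1.852 ≈ 220.87 km/h → 220.9 km/h.

220.9 km/h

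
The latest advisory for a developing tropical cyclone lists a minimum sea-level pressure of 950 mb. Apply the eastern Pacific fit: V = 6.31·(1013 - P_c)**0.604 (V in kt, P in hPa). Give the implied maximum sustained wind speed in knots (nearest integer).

77 kt

ΔP = 1013 − 950 = 63 mb.
63^0.604 ≈ 12.212.
V ≈ 6.31 × 12.212 ≈ 77.1 kt.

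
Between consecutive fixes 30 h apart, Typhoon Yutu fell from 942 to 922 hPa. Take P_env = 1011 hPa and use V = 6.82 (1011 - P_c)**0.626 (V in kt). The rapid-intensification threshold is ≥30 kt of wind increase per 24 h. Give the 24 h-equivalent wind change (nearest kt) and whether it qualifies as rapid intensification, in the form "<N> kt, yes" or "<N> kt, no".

13 kt, no

V₁: ΔP = 69, V ≈ 6.82 × 69^0.626 ≈ 96.58 kt.
V₂: ΔP = 89, V ≈ 6.82 × 89^0.626 ≈ 113.27 kt.
ΔV over 30 h = 16.69 kt → 24 h equivalent = 16.69 × 24/30 ≈ 13.35 kt.
13 kt < 30 kt ⇒ not rapid intensification.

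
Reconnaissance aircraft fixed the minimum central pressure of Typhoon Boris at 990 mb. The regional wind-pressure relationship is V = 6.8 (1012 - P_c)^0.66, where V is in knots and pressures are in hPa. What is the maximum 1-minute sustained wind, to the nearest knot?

52 kt

ΔP = 1012 − 990 = 22 mb.
22^0.66 ≈ 7.691.
V ≈ 6.8 × 7.691 ≈ 52.3 kt.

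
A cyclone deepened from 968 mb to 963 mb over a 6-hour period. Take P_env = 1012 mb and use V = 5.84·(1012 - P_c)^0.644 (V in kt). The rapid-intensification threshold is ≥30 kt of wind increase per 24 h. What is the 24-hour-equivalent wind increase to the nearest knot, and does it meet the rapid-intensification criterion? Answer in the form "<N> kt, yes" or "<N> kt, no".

V₁: ΔP = 44, V ≈ 5.84 × 44^0.644 ≈ 66.80 kt.
V₂: ΔP = 49, V ≈ 5.84 × 49^0.644 ≈ 71.60 kt.
ΔV over 6 h = 4.80 kt → 24 h equivalent = 4.80 × 24/6 ≈ 19.20 kt.
19 kt < 30 kt ⇒ not rapid intensification.

19 kt, no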